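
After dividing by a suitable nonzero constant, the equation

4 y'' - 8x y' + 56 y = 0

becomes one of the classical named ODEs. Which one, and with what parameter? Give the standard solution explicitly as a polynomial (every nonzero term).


All three coefficients share the factor 4; dividing through by 4 gives  y'' - 2x y' + 14 y = 0.
This matches the Hermite equation y'' - 2x y' + 2n y = 0 with 2n = 14, so n = 7; the polynomial solution is H_7(x).
With y = sum_k a_k x^k, matching x^k gives (k+2)(k+1) a_{k+2} = 2(k - n) a_k = 2(k - 7) a_k. The right side vanishes at k = 7, so the series with the parity of 7 terminates at degree 7.
Standard normalization: leading coefficient of H_n is 2^n, so a_7 = 2^7 = 128. Work downward with a_k = (k+1)(k+2) a_{k+2} / (2(k - n)):
  a_5 = (6)(7)(128) / (2(5 - 7)) = 5376/(-4) = -1344
  a_3 = (4)(5)(-1344) / (2(3 - 7)) = -26880/(-8) = 3360
  a_1 = (2)(3)(3360) / (2(1 - 7)) = 20160/(-12) = -1680
Hence H_7(x) = 128 x^7 - 1344 x^5 + 3360 x^3 - 1680 x.

H_7(x); series = 128 x^7 - 1344 x^5 + 3360 x^3 - 1680 x


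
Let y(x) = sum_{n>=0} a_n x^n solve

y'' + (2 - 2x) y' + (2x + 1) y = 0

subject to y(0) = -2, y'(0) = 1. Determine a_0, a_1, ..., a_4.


Ansatz: y(x) = sum_{n>=0} a_n x^n, so y'(x) = sum_{n>=1} n a_n x^(n-1) and y''(x) = sum_{n>=2} n(n-1) a_n x^(n-2).
Substitute into P(x) y'' + Q(x) y' + R(x) y = 0 with P(x) = 1, Q(x) = 2 - 2x, R(x) = 2x + 1, and match powers of x.
Initial conditions: a_0 = -2, a_1 = 1.
Setting the coefficient of each power of x to zero and solving order by order (substituting the coefficients already found):
  x^0: 2 a_2 + 2 a_1 + a_0 = 0  ->  2 a_2 = -2 a_1 - a_0 = 0  ->  a_2 = 0
  x^1: 6 a_3 + 4 a_2 - a_1 + 2 a_0 = 0  ->  6 a_3 = -4 a_2 + a_1 - 2 a_0 = 5  ->  a_3 = 5/6
  x^2: 12 a_4 + 6 a_3 - 3 a_2 + 2 a_1 = 0  ->  12 a_4 = -6 a_3 + 3 a_2 - 2 a_1 = -7  ->  a_4 = -7/12
Truncated series: y(x) = -2 + x + (5/6) x^3 - (7/12) x^4 + O(x^5).

a_0 = -2; a_1 = 1; a_2 = 0; a_3 = 5/6; a_4 = -7/12


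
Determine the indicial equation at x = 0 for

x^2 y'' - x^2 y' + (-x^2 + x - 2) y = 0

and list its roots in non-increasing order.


Divide by x^2 to reach normal form y'' + P_1(x) y' + P_2(x) y = 0 with P_1(x) = -1 and P_2(x) = -1 + 1/x - 2/x^2.
x = 0 is a singular point because the y-coefficient -1 + 1/x - 2/x^2 has a pole at x = 0.
It is a regular singular point because x P_1(x) = p(x) = -x and x^2 P_2(x) = q(x) = -x^2 + x - 2 are polynomials, hence analytic at x = 0.
p(0) = 0,  q(0) = -2.
Indicial equation: r(r-1) + p(0) r + q(0) = 0, i.e. r^2 + (p(0) - 1) r + q(0) = 0, i.e. r^2 - 1 r - 2 = 0.
Discriminant: (-1)^2 - 4(-2) = 9, so r = (1 ± 3)/2.
Solving: r_1 = 2, r_2 = -1.

indicial: r^2 - 1 r - 2 = 0; roots r_1 = 2, r_2 = -1


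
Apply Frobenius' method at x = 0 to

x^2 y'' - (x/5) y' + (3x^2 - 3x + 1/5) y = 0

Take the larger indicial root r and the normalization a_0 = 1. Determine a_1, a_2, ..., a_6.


Write in Frobenius form y'' + (p(x)/x) y' + (q(x)/x^2) y = 0:
  p(x) = -1/5,  q(x) = 3x^2 - 3x + 1/5.
Indicial equation: r(r-1) + (-1/5) r + (1/5) = 0 -> roots r_1 = 1, r_2 = 1/5.
Take r = r_1 = 1. Let y(x) = x^r sum_{n>=0} a_n x^n with a_0 = 1.
Substitute y = x^r sum a_n x^n and match x^{r+n}. The recurrence is
  D(n) a_n - 3 a_{n-1} + 3 a_{n-2} = 0,  where D(n) = (r+n)(r+n-1) + (-1/5)(r+n) + (1/5).
  a_n = [3 a_{n-1} - 3 a_{n-2}] / D(n).
Since the indicial polynomial factors as (r - r_1)(r - r_2), D(n) = (r_1 + n - r_1)(r_1 + n - r_2) = n(n + 4/5).
Evaluating step by step (a_0 = 1):
  n = 1: D(1) = 1(1 + 4/5) = 9/5; numerator = 3(1) = 3; a_1 = (3)/(9/5) = 5/3
  n = 2: D(2) = 2(2 + 4/5) = 28/5; numerator = 3(5/3) - 3(1) = 2; a_2 = (2)/(28/5) = 5/14
  n = 3: D(3) = 3(3 + 4/5) = 57/5; numerator = 3(5/14) - 3(5/3) = -55/14; a_3 = (-55/14)/(57/5) = -275/798
  n = 4: D(4) = 4(4 + 4/5) = 96/5; numerator = 3(-275/798) - 3(5/14) = -40/19; a_4 = (-40/19)/(96/5) = -25/228
  n = 5: D(5) = 5(5 + 4/5) = 29; numerator = 3(-25/228) - 3(-275/798) = 375/532; a_5 = (375/532)/(29) = 375/15428
  n = 6: D(6) = 6(6 + 4/5) = 204/5; numerator = 3(375/15428) - 3(-25/228) = 1550/3857; a_6 = (1550/3857)/(204/5) = 3875/393414

r = 1; a_0 = 1; a_1 = 5/3; a_2 = 5/14; a_3 = -275/798; a_4 = -25/228; a_5 = 375/15428; a_6 = 3875/393414


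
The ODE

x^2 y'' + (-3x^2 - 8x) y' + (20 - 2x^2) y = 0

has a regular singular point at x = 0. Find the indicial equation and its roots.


Divide by x^2 to reach normal form y'' + P_1(x) y' + P_2(x) y = 0 with P_1(x) = -3 - 8/x and P_2(x) = -2 + 20/x^2.
x = 0 is a singular point because the y'-coefficient -3 - 8/x has a pole at x = 0 and the y-coefficient -2 + 20/x^2 has a pole at x = 0.
It is a regular singular point because x P_1(x) = p(x) = -3x - 8 and x^2 P_2(x) = q(x) = 20 - 2x^2 are polynomials, hence analytic at x = 0.
p(0) = -8,  q(0) = 20.
Indicial equation: r(r-1) + p(0) r + q(0) = 0, i.e. r^2 + (p(0) - 1) r + q(0) = 0, i.e. r^2 - 9 r + 20 = 0.
Discriminant: (-9)^2 - 4(20) = 1, so r = (9 ± 1)/2.
Solving: r_1 = 5, r_2 = 4.

indicial: r^2 - 9 r + 20 = 0; roots r_1 = 5, r_2 = 4


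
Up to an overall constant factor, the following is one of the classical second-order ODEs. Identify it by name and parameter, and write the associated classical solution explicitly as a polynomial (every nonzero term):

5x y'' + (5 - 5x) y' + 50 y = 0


All three coefficients share the factor 5; dividing through by 5 gives  x y'' + (1 - x) y' + 10 y = 0.
This matches the Laguerre equation x y'' + (1 - x) y' + n y = 0 with n = 10; the polynomial solution is L_10(x).
With y = sum_k a_k x^k, matching x^k gives (k+1)k a_{k+1} + (k+1) a_{k+1} - k a_k + n a_k = 0, i.e. (k+1)^2 a_{k+1} = (k - n) a_k = (k - 10) a_k. The right side vanishes at k = 10, so the series terminates at degree 10.
Standard normalization L_n(0) = 1 gives a_0 = 1. Work upward with a_{k+1} = (k - 10) a_k / (k+1)^2:
  a_1 = (0 - 10)(1) / 1^2 = -10/1 = -10
  a_2 = (1 - 10)(-10) / 2^2 = 90/4 = 45/2
  a_3 = (2 - 10)(45/2) / 3^2 = -180/9 = -20
  a_4 = (3 - 10)(-20) / 4^2 = 140/16 = 35/4
  a_5 = (4 - 10)(35/4) / 5^2 = (-105/2)/25 = -21/10
  a_6 = (5 - 10)(-21/10) / 6^2 = (21/2)/36 = 7/24
  a_7 = (6 - 10)(7/24) / 7^2 = (-7/6)/49 = -1/42
  a_8 = (7 - 10)(-1/42) / 8^2 = (1/14)/64 = 1/896
  a_9 = (8 - 10)(1/896) / 9^2 = (-1/448)/81 = -1/36288
  a_10 = (9 - 10)(-1/36288) / 10^2 = (1/36288)/100 = 1/3628800
Hence L_10(x) = x^10/3628800 - x^9/36288 + x^8/896 - x^7/42 + 7 x^6/24 - 21 x^5/10 + 35 x^4/4 - 20 x^3 + 45 x^2/2 - 10 x + 1.

L_10(x); series = x^10/3628800 - x^9/36288 + x^8/896 - x^7/42 + 7 x^6/24 - 21 x^5/10 + 35 x^4/4 - 20 x^3 + 45 x^2/2 - 10 x + 1


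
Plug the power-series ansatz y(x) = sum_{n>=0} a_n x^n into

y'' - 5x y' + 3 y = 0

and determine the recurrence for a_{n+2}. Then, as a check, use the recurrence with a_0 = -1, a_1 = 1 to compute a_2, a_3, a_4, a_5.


Substitute y = sum_n a_n x^n.
y''(x) has coefficient (n+2)(n+1) a_{n+2} at x^n;
-5 x y'(x) has coefficient -5 n a_n at x^n (shift);
3 y(x) has coefficient 3 a_n at x^n.
Matching x^n: (n+2)(n+1) a_{n+2} + (-5n + 3) a_n = 0.
Thus a_{n+2} = (5n - 3) / ((n+1)(n+2)) * a_n.

Check with a_0 = -1, a_1 = 1 (apply the recurrence for n = 0, 1, 2, 3): a_0 = -1, a_1 = 1, a_2 = 3/2, a_3 = 1/3, a_4 = 7/8, a_5 = 1/5.

a_(n+2) = (5n - 3) / ((n+1)(n+2)) * a_n; check: a_0 = -1, a_1 = 1, a_2 = 3/2, a_3 = 1/3, a_4 = 7/8, a_5 = 1/5


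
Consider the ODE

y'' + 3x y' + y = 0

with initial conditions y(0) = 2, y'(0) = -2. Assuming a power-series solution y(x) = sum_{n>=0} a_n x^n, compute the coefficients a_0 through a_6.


Ansatz: y(x) = sum_{n>=0} a_n x^n, so y'(x) = sum_{n>=1} n a_n x^(n-1) and y''(x) = sum_{n>=2} n(n-1) a_n x^(n-2).
Substitute into P(x) y'' + Q(x) y' + R(x) y = 0 with P(x) = 1, Q(x) = 3x, R(x) = 1, and match powers of x.
Initial conditions: a_0 = 2, a_1 = -2.
Setting the coefficient of each power of x to zero and solving order by order (substituting the coefficients already found):
  x^0: 2 a_2 + a_0 = 0  ->  2 a_2 = -a_0 = -2  ->  a_2 = -1
  x^1: 6 a_3 + 4 a_1 = 0  ->  6 a_3 = -4 a_1 = 8  ->  a_3 = 4/3
  x^2: 12 a_4 + 7 a_2 = 0  ->  12 a_4 = -7 a_2 = 7  ->  a_4 = 7/12
  x^3: 20 a_5 + 10 a_3 = 0  ->  20 a_5 = -10 a_3 = -40/3  ->  a_5 = -2/3
  x^4: 30 a_6 + 13 a_4 = 0  ->  30 a_6 = -13 a_4 = -91/12  ->  a_6 = -91/360
Truncated series: y(x) = 2 - 2 x - x^2 + (4/3) x^3 + (7/12) x^4 - (2/3) x^5 - (91/360) x^6 + O(x^7).

a_0 = 2; a_1 = -2; a_2 = -1; a_3 = 4/3; a_4 = 7/12; a_5 = -2/3; a_6 = -91/360


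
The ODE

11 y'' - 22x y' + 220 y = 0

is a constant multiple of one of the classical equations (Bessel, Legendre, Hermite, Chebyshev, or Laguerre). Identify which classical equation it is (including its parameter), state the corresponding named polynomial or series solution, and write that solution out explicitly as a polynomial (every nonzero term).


All three coefficients share the factor 11; dividing through by 11 gives  y'' - 2x y' + 20 y = 0.
This matches the Hermite equation y'' - 2x y' + 2n y = 0 with 2n = 20, so n = 10; the polynomial solution is H_10(x).
With y = sum_k a_k x^k, matching x^k gives (k+2)(k+1) a_{k+2} = 2(k - n) a_k = 2(k - 10) a_k. The right side vanishes at k = 10, so the series with the parity of 10 terminates at degree 10.
Standard normalization: leading coefficient of H_n is 2^n, so a_10 = 2^10 = 1024. Work downward with a_k = (k+1)(k+2) a_{k+2} / (2(k - n)):
  a_8 = (9)(10)(1024) / (2(8 - 10)) = 92160/(-4) = -23040
  a_6 = (7)(8)(-23040) / (2(6 - 10)) = -1290240/(-8) = 161280
  a_4 = (5)(6)(161280) / (2(4 - 10)) = 4838400/(-12) = -403200
  a_2 = (3)(4)(-403200) / (2(2 - 10)) = -4838400/(-16) = 302400
  a_0 = (1)(2)(302400) / (2(0 - 10)) = 604800/(-20) = -30240
Hence H_10(x) = 1024 x^10 - 23040 x^8 + 161280 x^6 - 403200 x^4 + 302400 x^2 - 30240.

H_10(x); series = 1024 x^10 - 23040 x^8 + 161280 x^6 - 403200 x^4 + 302400 x^2 - 30240


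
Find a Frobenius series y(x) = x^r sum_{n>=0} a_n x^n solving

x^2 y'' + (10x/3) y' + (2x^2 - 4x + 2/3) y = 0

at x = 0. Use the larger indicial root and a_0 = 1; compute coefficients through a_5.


Write in Frobenius form y'' + (p(x)/x) y' + (q(x)/x^2) y = 0:
  p(x) = 10/3,  q(x) = 2x^2 - 4x + 2/3.
Indicial equation: r(r-1) + (10/3) r + (2/3) = 0 -> roots r_1 = -1/3, r_2 = -2.
Take r = r_1 = -1/3. Let y(x) = x^r sum_{n>=0} a_n x^n with a_0 = 1.
Substitute y = x^r sum a_n x^n and match x^{r+n}. The recurrence is
  D(n) a_n - 4 a_{n-1} + 2 a_{n-2} = 0,  where D(n) = (r+n)(r+n-1) + (10/3)(r+n) + (2/3).
  a_n = [4 a_{n-1} - 2 a_{n-2}] / D(n).
Since the indicial polynomial factors as (r - r_1)(r - r_2), D(n) = (r_1 + n - r_1)(r_1 + n - r_2) = n(n + 5/3).
Evaluating step by step (a_0 = 1):
  n = 1: D(1) = 1(1 + 5/3) = 8/3; numerator = 4(1) = 4; a_1 = (4)/(8/3) = 3/2
  n = 2: D(2) = 2(2 + 5/3) = 22/3; numerator = 4(3/2) - 2(1) = 4; a_2 = (4)/(22/3) = 6/11
  n = 3: D(3) = 3(3 + 5/3) = 14; numerator = 4(6/11) - 2(3/2) = -9/11; a_3 = (-9/11)/(14) = -9/154
  n = 4: D(4) = 4(4 + 5/3) = 68/3; numerator = 4(-9/154) - 2(6/11) = -102/77; a_4 = (-102/77)/(68/3) = -9/154
  n = 5: D(5) = 5(5 + 5/3) = 100/3; numerator = 4(-9/154) - 2(-9/154) = -9/77; a_5 = (-9/77)/(100/3) = -27/7700

r = -1/3; a_0 = 1; a_1 = 3/2; a_2 = 6/11; a_3 = -9/154; a_4 = -9/154; a_5 = -27/7700


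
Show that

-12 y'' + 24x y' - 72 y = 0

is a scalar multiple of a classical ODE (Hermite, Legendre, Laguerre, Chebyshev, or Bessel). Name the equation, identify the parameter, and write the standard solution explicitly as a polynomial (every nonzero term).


All three coefficients share the factor -12; dividing through by -12 gives  y'' - 2x y' + 6 y = 0.
This matches the Hermite equation y'' - 2x y' + 2n y = 0 with 2n = 6, so n = 3; the polynomial solution is H_3(x).
With y = sum_k a_k x^k, matching x^k gives (k+2)(k+1) a_{k+2} = 2(k - n) a_k = 2(k - 3) a_k. The right side vanishes at k = 3, so the series with the parity of 3 terminates at degree 3.
Standard normalization: leading coefficient of H_n is 2^n, so a_3 = 2^3 = 8. Work downward with a_k = (k+1)(k+2) a_{k+2} / (2(k - n)):
  a_1 = (2)(3)(8) / (2(1 - 3)) = 48/(-4) = -12
Hence H_3(x) = 8 x^3 - 12 x.

H_3(x); series = 8 x^3 - 12 x


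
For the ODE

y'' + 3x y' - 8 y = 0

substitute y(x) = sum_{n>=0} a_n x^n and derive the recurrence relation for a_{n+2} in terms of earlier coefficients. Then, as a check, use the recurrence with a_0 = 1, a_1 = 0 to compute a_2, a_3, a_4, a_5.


Substitute y = sum_n a_n x^n.
y''(x) has coefficient (n+2)(n+1) a_{n+2} at x^n;
3 x y'(x) has coefficient 3 n a_n at x^n (shift);
-8 y(x) has coefficient -8 a_n at x^n.
Matching x^n: (n+2)(n+1) a_{n+2} + (3n - 8) a_n = 0.
Thus a_{n+2} = (-3n + 8) / ((n+1)(n+2)) * a_n.

Check with a_0 = 1, a_1 = 0 (apply the recurrence for n = 0, 1, 2, 3): a_0 = 1, a_1 = 0, a_2 = 4, a_3 = 0, a_4 = 2/3, a_5 = 0.

a_(n+2) = (-3n + 8) / ((n+1)(n+2)) * a_n; check: a_0 = 1, a_1 = 0, a_2 = 4, a_3 = 0, a_4 = 2/3, a_5 = 0


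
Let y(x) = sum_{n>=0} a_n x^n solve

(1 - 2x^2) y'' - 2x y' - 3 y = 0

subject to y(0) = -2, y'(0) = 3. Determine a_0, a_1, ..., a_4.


Ansatz: y(x) = sum_{n>=0} a_n x^n, so y'(x) = sum_{n>=1} n a_n x^(n-1) and y''(x) = sum_{n>=2} n(n-1) a_n x^(n-2).
Substitute into P(x) y'' + Q(x) y' + R(x) y = 0 with P(x) = 1 - 2x^2, Q(x) = -2x, R(x) = -3, and match powers of x.
Initial conditions: a_0 = -2, a_1 = 3.
Setting the coefficient of each power of x to zero and solving order by order (substituting the coefficients already found):
  x^0: 2 a_2 - 3 a_0 = 0  ->  2 a_2 = 3 a_0 = -6  ->  a_2 = -3
  x^1: 6 a_3 - 5 a_1 = 0  ->  6 a_3 = 5 a_1 = 15  ->  a_3 = 5/2
  x^2: 12 a_4 - 11 a_2 = 0  ->  12 a_4 = 11 a_2 = -33  ->  a_4 = -11/4
Truncated series: y(x) = -2 + 3 x - 3 x^2 + (5/2) x^3 - (11/4) x^4 + O(x^5).

a_0 = -2; a_1 = 3; a_2 = -3; a_3 = 5/2; a_4 = -11/4


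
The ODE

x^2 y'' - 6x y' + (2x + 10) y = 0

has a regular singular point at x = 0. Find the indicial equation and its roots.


Divide by x^2 to reach normal form y'' + P_1(x) y' + P_2(x) y = 0 with P_1(x) = -6/x and P_2(x) = 2/x + 10/x^2.
x = 0 is a singular point because the y'-coefficient -6/x has a pole at x = 0 and the y-coefficient 2/x + 10/x^2 has a pole at x = 0.
It is a regular singular point because x P_1(x) = p(x) = -6 and x^2 P_2(x) = q(x) = 2x + 10 are polynomials, hence analytic at x = 0.
p(0) = -6,  q(0) = 10.
Indicial equation: r(r-1) + p(0) r + q(0) = 0, i.e. r^2 + (p(0) - 1) r + q(0) = 0, i.e. r^2 - 7 r + 10 = 0.
Discriminant: (-7)^2 - 4(10) = 9, so r = (7 ± 3)/2.
Solving: r_1 = 5, r_2 = 2.

indicial: r^2 - 7 r + 10 = 0; roots r_1 = 5, r_2 = 2


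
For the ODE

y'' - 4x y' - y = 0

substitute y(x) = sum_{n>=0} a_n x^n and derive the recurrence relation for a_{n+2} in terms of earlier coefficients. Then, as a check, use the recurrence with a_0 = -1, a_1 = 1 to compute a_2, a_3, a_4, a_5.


Substitute y = sum_n a_n x^n.
y''(x) has coefficient (n+2)(n+1) a_{n+2} at x^n;
-4 x y'(x) has coefficient -4 n a_n at x^n (shift);
-y(x) has coefficient -1 a_n at x^n.
Matching x^n: (n+2)(n+1) a_{n+2} + (-4n - 1) a_n = 0.
Thus a_{n+2} = (4n + 1) / ((n+1)(n+2)) * a_n.

Check with a_0 = -1, a_1 = 1 (apply the recurrence for n = 0, 1, 2, 3): a_0 = -1, a_1 = 1, a_2 = -1/2, a_3 = 5/6, a_4 = -3/8, a_5 = 13/24.

a_(n+2) = (4n + 1) / ((n+1)(n+2)) * a_n; check: a_0 = -1, a_1 = 1, a_2 = -1/2, a_3 = 5/6, a_4 = -3/8, a_5 = 13/24


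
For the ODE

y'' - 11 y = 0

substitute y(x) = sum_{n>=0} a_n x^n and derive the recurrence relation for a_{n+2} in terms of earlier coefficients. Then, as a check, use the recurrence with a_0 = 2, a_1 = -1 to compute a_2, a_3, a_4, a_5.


Substitute y = sum_n a_n x^n into y'' + (const) y = 0.
y''(x) = sum_{n>=0} (n+2)(n+1) a_{n+2} x^n.
The ODE becomes sum_n [(n+2)(n+1) a_{n+2} - 11 a_n] x^n = 0.
Setting each coefficient to zero gives the recurrence:
  (n+2)(n+1) a_{n+2} - 11 a_n = 0,
  a_{n+2} = 11 / ((n+1)(n+2)) a_n.

Check with a_0 = 2, a_1 = -1 (apply the recurrence for n = 0, 1, 2, 3): a_0 = 2, a_1 = -1, a_2 = 11, a_3 = -11/6, a_4 = 121/12, a_5 = -121/120.

a_{n+2} = 11/((n+1)(n+2)) * a_n; check: a_0 = 2, a_1 = -1, a_2 = 11, a_3 = -11/6, a_4 = 121/12, a_5 = -121/120


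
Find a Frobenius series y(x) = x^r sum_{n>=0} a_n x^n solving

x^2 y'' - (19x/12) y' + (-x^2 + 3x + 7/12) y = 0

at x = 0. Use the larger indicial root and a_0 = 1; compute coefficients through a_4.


Write in Frobenius form y'' + (p(x)/x) y' + (q(x)/x^2) y = 0:
  p(x) = -19/12,  q(x) = -x^2 + 3x + 7/12.
Indicial equation: r(r-1) + (-19/12) r + (7/12) = 0 -> roots r_1 = 7/3, r_2 = 1/4.
Take r = r_1 = 7/3. Let y(x) = x^r sum_{n>=0} a_n x^n with a_0 = 1.
Substitute y = x^r sum a_n x^n and match x^{r+n}. The recurrence is
  D(n) a_n + 3 a_{n-1} - 1 a_{n-2} = 0,  where D(n) = (r+n)(r+n-1) + (-19/12)(r+n) + (7/12).
  a_n = [-3 a_{n-1} + 1 a_{n-2}] / D(n).
Since the indicial polynomial factors as (r - r_1)(r - r_2), D(n) = (r_1 + n - r_1)(r_1 + n - r_2) = n(n + 25/12).
Evaluating step by step (a_0 = 1):
  n = 1: D(1) = 1(1 + 25/12) = 37/12; numerator = -3(1) = -3; a_1 = (-3)/(37/12) = -36/37
  n = 2: D(2) = 2(2 + 25/12) = 49/6; numerator = -3(-36/37) + 1(1) = 145/37; a_2 = (145/37)/(49/6) = 870/1813
  n = 3: D(3) = 3(3 + 25/12) = 61/4; numerator = -3(870/1813) + 1(-36/37) = -4374/1813; a_3 = (-4374/1813)/(61/4) = -17496/110593
  n = 4: D(4) = 4(4 + 25/12) = 73/3; numerator = -3(-17496/110593) + 1(870/1813) = 105558/110593; a_4 = (105558/110593)/(73/3) = 4338/110593

r = 7/3; a_0 = 1; a_1 = -36/37; a_2 = 870/1813; a_3 = -17496/110593; a_4 = 4338/110593


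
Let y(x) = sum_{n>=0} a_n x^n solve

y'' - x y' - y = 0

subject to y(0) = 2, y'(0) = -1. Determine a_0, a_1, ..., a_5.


Ansatz: y(x) = sum_{n>=0} a_n x^n, so y'(x) = sum_{n>=1} n a_n x^(n-1) and y''(x) = sum_{n>=2} n(n-1) a_n x^(n-2).
Substitute into P(x) y'' + Q(x) y' + R(x) y = 0 with P(x) = 1, Q(x) = -x, R(x) = -1, and match powers of x.
Initial conditions: a_0 = 2, a_1 = -1.
Setting the coefficient of each power of x to zero and solving order by order (substituting the coefficients already found):
  x^0: 2 a_2 - a_0 = 0  ->  2 a_2 = a_0 = 2  ->  a_2 = 1
  x^1: 6 a_3 - 2 a_1 = 0  ->  6 a_3 = 2 a_1 = -2  ->  a_3 = -1/3
  x^2: 12 a_4 - 3 a_2 = 0  ->  12 a_4 = 3 a_2 = 3  ->  a_4 = 1/4
  x^3: 20 a_5 - 4 a_3 = 0  ->  20 a_5 = 4 a_3 = -4/3  ->  a_5 = -1/15
Truncated series: y(x) = 2 - x + x^2 - (1/3) x^3 + (1/4) x^4 - (1/15) x^5 + O(x^6).

a_0 = 2; a_1 = -1; a_2 = 1; a_3 = -1/3; a_4 = 1/4; a_5 = -1/15


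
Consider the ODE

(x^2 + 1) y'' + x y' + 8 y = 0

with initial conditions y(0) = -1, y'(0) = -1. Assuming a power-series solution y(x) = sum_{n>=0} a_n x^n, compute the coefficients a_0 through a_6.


Ansatz: y(x) = sum_{n>=0} a_n x^n, so y'(x) = sum_{n>=1} n a_n x^(n-1) and y''(x) = sum_{n>=2} n(n-1) a_n x^(n-2).
Substitute into P(x) y'' + Q(x) y' + R(x) y = 0 with P(x) = x^2 + 1, Q(x) = x, R(x) = 8, and match powers of x.
Initial conditions: a_0 = -1, a_1 = -1.
Setting the coefficient of each power of x to zero and solving order by order (substituting the coefficients already found):
  x^0: 2 a_2 + 8 a_0 = 0  ->  2 a_2 = -8 a_0 = 8  ->  a_2 = 4
  x^1: 6 a_3 + 9 a_1 = 0  ->  6 a_3 = -9 a_1 = 9  ->  a_3 = 3/2
  x^2: 12 a_4 + 12 a_2 = 0  ->  12 a_4 = -12 a_2 = -48  ->  a_4 = -4
  x^3: 20 a_5 + 17 a_3 = 0  ->  20 a_5 = -17 a_3 = -51/2  ->  a_5 = -51/40
  x^4: 30 a_6 + 24 a_4 = 0  ->  30 a_6 = -24 a_4 = 96  ->  a_6 = 16/5
Truncated series: y(x) = -1 - x + 4 x^2 + (3/2) x^3 - 4 x^4 - (51/40) x^5 + (16/5) x^6 + O(x^7).

a_0 = -1; a_1 = -1; a_2 = 4; a_3 = 3/2; a_4 = -4; a_5 = -51/40; a_6 = 16/5


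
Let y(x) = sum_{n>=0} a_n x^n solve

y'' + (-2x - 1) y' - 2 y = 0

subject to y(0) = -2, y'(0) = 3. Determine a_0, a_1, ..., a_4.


Ansatz: y(x) = sum_{n>=0} a_n x^n, so y'(x) = sum_{n>=1} n a_n x^(n-1) and y''(x) = sum_{n>=2} n(n-1) a_n x^(n-2).
Substitute into P(x) y'' + Q(x) y' + R(x) y = 0 with P(x) = 1, Q(x) = -2x - 1, R(x) = -2, and match powers of x.
Initial conditions: a_0 = -2, a_1 = 3.
Setting the coefficient of each power of x to zero and solving order by order (substituting the coefficients already found):
  x^0: 2 a_2 - a_1 - 2 a_0 = 0  ->  2 a_2 = a_1 + 2 a_0 = -1  ->  a_2 = -1/2
  x^1: 6 a_3 - 2 a_2 - 4 a_1 = 0  ->  6 a_3 = 2 a_2 + 4 a_1 = 11  ->  a_3 = 11/6
  x^2: 12 a_4 - 3 a_3 - 6 a_2 = 0  ->  12 a_4 = 3 a_3 + 6 a_2 = 5/2  ->  a_4 = 5/24
Truncated series: y(x) = -2 + 3 x - (1/2) x^2 + (11/6) x^3 + (5/24) x^4 + O(x^5).

a_0 = -2; a_1 = 3; a_2 = -1/2; a_3 = 11/6; a_4 = 5/24


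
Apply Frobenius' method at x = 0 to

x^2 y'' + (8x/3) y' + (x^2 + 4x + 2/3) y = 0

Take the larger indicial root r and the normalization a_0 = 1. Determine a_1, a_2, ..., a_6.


Write in Frobenius form y'' + (p(x)/x) y' + (q(x)/x^2) y = 0:
  p(x) = 8/3,  q(x) = x^2 + 4x + 2/3.
Indicial equation: r(r-1) + (8/3) r + (2/3) = 0 -> roots r_1 = -2/3, r_2 = -1.
Take r = r_1 = -2/3. Let y(x) = x^r sum_{n>=0} a_n x^n with a_0 = 1.
Substitute y = x^r sum a_n x^n and match x^{r+n}. The recurrence is
  D(n) a_n + 4 a_{n-1} + 1 a_{n-2} = 0,  where D(n) = (r+n)(r+n-1) + (8/3)(r+n) + (2/3).
  a_n = [-4 a_{n-1} - 1 a_{n-2}] / D(n).
Since the indicial polynomial factors as (r - r_1)(r - r_2), D(n) = (r_1 + n - r_1)(r_1 + n - r_2) = n(n + 1/3).
Evaluating step by step (a_0 = 1):
  n = 1: D(1) = 1(1 + 1/3) = 4/3; numerator = -4(1) = -4; a_1 = (-4)/(4/3) = -3
  n = 2: D(2) = 2(2 + 1/3) = 14/3; numerator = -4(-3) - 1(1) = 11; a_2 = (11)/(14/3) = 33/14
  n = 3: D(3) = 3(3 + 1/3) = 10; numerator = -4(33/14) - 1(-3) = -45/7; a_3 = (-45/7)/(10) = -9/14
  n = 4: D(4) = 4(4 + 1/3) = 52/3; numerator = -4(-9/14) - 1(33/14) = 3/14; a_4 = (3/14)/(52/3) = 9/728
  n = 5: D(5) = 5(5 + 1/3) = 80/3; numerator = -4(9/728) - 1(-9/14) = 54/91; a_5 = (54/91)/(80/3) = 81/3640
  n = 6: D(6) = 6(6 + 1/3) = 38; numerator = -4(81/3640) - 1(9/728) = -369/3640; a_6 = (-369/3640)/(38) = -369/138320

r = -2/3; a_0 = 1; a_1 = -3; a_2 = 33/14; a_3 = -9/14; a_4 = 9/728; a_5 = 81/3640; a_6 = -369/138320


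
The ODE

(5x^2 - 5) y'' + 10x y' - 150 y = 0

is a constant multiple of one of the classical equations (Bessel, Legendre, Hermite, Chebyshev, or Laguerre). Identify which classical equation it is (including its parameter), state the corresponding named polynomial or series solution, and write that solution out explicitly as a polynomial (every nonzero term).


All three coefficients share the factor -5; dividing through by -5 gives  (1 - x^2) y'' - 2x y' + 30 y = 0.
This matches the Legendre equation (1 - x^2) y'' - 2x y' + n(n+1) y = 0 (note the -2x y' term) with n(n+1) = 30, so n = 5; the polynomial solution is P_5(x).
With y = sum_k a_k x^k, matching x^k gives (k+2)(k+1) a_{k+2} = [k(k+1) - n(n+1)] a_k = (k - 5)(k + 6) a_k. The right side vanishes at k = 5, so the series with the parity of 5 terminates at degree 5.
Standard normalization (P_n(1) = 1): leading coefficient (2n)!/(2^n (n!)^2) = 3628800/(32*14400) = 63/8, so a_5 = 63/8. Work downward with a_k = (k+1)(k+2) a_{k+2} / ((k - 5)(k + 6)):
  a_3 = (4)(5)(63/8) / ((3 - 5)(3 + 6)) = (315/2)/(-18) = -35/4
  a_1 = (2)(3)(-35/4) / ((1 - 5)(1 + 6)) = (-105/2)/(-28) = 15/8
Hence P_5(x) = 63 x^5/8 - 35 x^3/4 + 15 x/8.

P_5(x); series = 63 x^5/8 - 35 x^3/4 + 15 x/8


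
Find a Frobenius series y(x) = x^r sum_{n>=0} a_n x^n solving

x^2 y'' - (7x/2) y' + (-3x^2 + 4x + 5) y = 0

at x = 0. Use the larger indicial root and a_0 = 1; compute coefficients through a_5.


Write in Frobenius form y'' + (p(x)/x) y' + (q(x)/x^2) y = 0:
  p(x) = -7/2,  q(x) = -3x^2 + 4x + 5.
Indicial equation: r(r-1) + (-7/2) r + (5) = 0 -> roots r_1 = 5/2, r_2 = 2.
Take r = r_1 = 5/2. Let y(x) = x^r sum_{n>=0} a_n x^n with a_0 = 1.
Substitute y = x^r sum a_n x^n and match x^{r+n}. The recurrence is
  D(n) a_n + 4 a_{n-1} - 3 a_{n-2} = 0,  where D(n) = (r+n)(r+n-1) + (-7/2)(r+n) + (5).
  a_n = [-4 a_{n-1} + 3 a_{n-2}] / D(n).
Since the indicial polynomial factors as (r - r_1)(r - r_2), D(n) = (r_1 + n - r_1)(r_1 + n - r_2) = n(n + 1/2).
Evaluating step by step (a_0 = 1):
  n = 1: D(1) = 1(1 + 1/2) = 3/2; numerator = -4(1) = -4; a_1 = (-4)/(3/2) = -8/3
  n = 2: D(2) = 2(2 + 1/2) = 5; numerator = -4(-8/3) + 3(1) = 41/3; a_2 = (41/3)/(5) = 41/15
  n = 3: D(3) = 3(3 + 1/2) = 21/2; numerator = -4(41/15) + 3(-8/3) = -284/15; a_3 = (-284/15)/(21/2) = -568/315
  n = 4: D(4) = 4(4 + 1/2) = 18; numerator = -4(-568/315) + 3(41/15) = 971/63; a_4 = (971/63)/(18) = 971/1134
  n = 5: D(5) = 5(5 + 1/2) = 55/2; numerator = -4(971/1134) + 3(-568/315) = -3578/405; a_5 = (-3578/405)/(55/2) = -7156/22275

r = 5/2; a_0 = 1; a_1 = -8/3; a_2 = 41/15; a_3 = -568/315; a_4 = 971/1134; a_5 = -7156/22275


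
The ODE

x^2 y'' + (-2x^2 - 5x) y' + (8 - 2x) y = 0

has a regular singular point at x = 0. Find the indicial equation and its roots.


Divide by x^2 to reach normal form y'' + P_1(x) y' + P_2(x) y = 0 with P_1(x) = -2 - 5/x and P_2(x) = -2/x + 8/x^2.
x = 0 is a singular point because the y'-coefficient -2 - 5/x has a pole at x = 0 and the y-coefficient -2/x + 8/x^2 has a pole at x = 0.
It is a regular singular point because x P_1(x) = p(x) = -2x - 5 and x^2 P_2(x) = q(x) = 8 - 2x are polynomials, hence analytic at x = 0.
p(0) = -5,  q(0) = 8.
Indicial equation: r(r-1) + p(0) r + q(0) = 0, i.e. r^2 + (p(0) - 1) r + q(0) = 0, i.e. r^2 - 6 r + 8 = 0.
Discriminant: (-6)^2 - 4(8) = 4, so r = (6 ± 2)/2.
Solving: r_1 = 4, r_2 = 2.

indicial: r^2 - 6 r + 8 = 0; roots r_1 = 4, r_2 = 2


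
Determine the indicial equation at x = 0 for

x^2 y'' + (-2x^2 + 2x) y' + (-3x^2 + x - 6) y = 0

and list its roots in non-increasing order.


Divide by x^2 to reach normal form y'' + P_1(x) y' + P_2(x) y = 0 with P_1(x) = -2 + 2/x and P_2(x) = -3 + 1/x - 6/x^2.
x = 0 is a singular point because the y'-coefficient -2 + 2/x has a pole at x = 0 and the y-coefficient -3 + 1/x - 6/x^2 has a pole at x = 0.
It is a regular singular point because x P_1(x) = p(x) = 2 - 2x and x^2 P_2(x) = q(x) = -3x^2 + x - 6 are polynomials, hence analytic at x = 0.
p(0) = 2,  q(0) = -6.
Indicial equation: r(r-1) + p(0) r + q(0) = 0, i.e. r^2 + (p(0) - 1) r + q(0) = 0, i.e. r^2 + 1 r - 6 = 0.
Discriminant: (1)^2 - 4(-6) = 25, so r = (-1 ± 5)/2.
Solving: r_1 = 2, r_2 = -3.

indicial: r^2 + 1 r - 6 = 0; roots r_1 = 2, r_2 = -3


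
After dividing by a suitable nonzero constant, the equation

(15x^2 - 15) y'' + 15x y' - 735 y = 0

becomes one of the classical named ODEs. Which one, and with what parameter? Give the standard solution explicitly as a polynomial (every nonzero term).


All three coefficients share the factor -15; dividing through by -15 gives  (1 - x^2) y'' - x y' + 49 y = 0.
This matches the Chebyshev equation (1 - x^2) y'' - x y' + n^2 y = 0 (note the -x y' term, not -2x y') with n^2 = 49, so n = 7; the polynomial solution is T_7(x).
With y = sum_k a_k x^k, matching x^k gives (k+2)(k+1) a_{k+2} = (k^2 - n^2) a_k = (k - 7)(k + 7) a_k. The right side vanishes at k = 7, so the series with the parity of 7 terminates at degree 7.
Standard normalization: leading coefficient of T_n is 2^(n-1), so a_7 = 2^6 = 64. Work downward with a_k = (k+1)(k+2) a_{k+2} / ((k - 7)(k + 7)):
  a_5 = (6)(7)(64) / ((5 - 7)(5 + 7)) = 2688/(-24) = -112
  a_3 = (4)(5)(-112) / ((3 - 7)(3 + 7)) = -2240/(-40) = 56
  a_1 = (2)(3)(56) / ((1 - 7)(1 + 7)) = 336/(-48) = -7
Hence T_7(x) = 64 x^7 - 112 x^5 + 56 x^3 - 7 x.

T_7(x); series = 64 x^7 - 112 x^5 + 56 x^3 - 7 x


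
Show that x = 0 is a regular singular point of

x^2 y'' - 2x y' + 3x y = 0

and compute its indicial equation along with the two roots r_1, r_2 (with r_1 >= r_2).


Divide by x^2 to reach normal form y'' + P_1(x) y' + P_2(x) y = 0 with P_1(x) = -2/x and P_2(x) = 3/x.
x = 0 is a singular point because the y'-coefficient -2/x has a pole at x = 0 and the y-coefficient 3/x has a pole at x = 0.
It is a regular singular point because x P_1(x) = p(x) = -2 and x^2 P_2(x) = q(x) = 3x are polynomials, hence analytic at x = 0.
p(0) = -2,  q(0) = 0.
Indicial equation: r(r-1) + p(0) r + q(0) = 0, i.e. r^2 + (p(0) - 1) r + q(0) = 0, i.e. r^2 - 3 r = 0.
Discriminant: (-3)^2 - 4(0) = 9, so r = (3 ± 3)/2.
Solving: r_1 = 3, r_2 = 0.

indicial: r^2 - 3 r = 0; roots r_1 = 3, r_2 = 0


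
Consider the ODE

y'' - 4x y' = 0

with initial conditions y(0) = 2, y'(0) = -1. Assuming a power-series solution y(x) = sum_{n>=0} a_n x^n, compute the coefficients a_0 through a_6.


Ansatz: y(x) = sum_{n>=0} a_n x^n, so y'(x) = sum_{n>=1} n a_n x^(n-1) and y''(x) = sum_{n>=2} n(n-1) a_n x^(n-2).
Substitute into P(x) y'' + Q(x) y' + R(x) y = 0 with P(x) = 1, Q(x) = -4x, R(x) = 0, and match powers of x.
Initial conditions: a_0 = 2, a_1 = -1.
Setting the coefficient of each power of x to zero and solving order by order (substituting the coefficients already found):
  x^0: 2 a_2 = 0  ->  a_2 = 0
  x^1: 6 a_3 - 4 a_1 = 0  ->  6 a_3 = 4 a_1 = -4  ->  a_3 = -2/3
  x^2: 12 a_4 - 8 a_2 = 0  ->  12 a_4 = 8 a_2 = 0  ->  a_4 = 0
  x^3: 20 a_5 - 12 a_3 = 0  ->  20 a_5 = 12 a_3 = -8  ->  a_5 = -2/5
  x^4: 30 a_6 - 16 a_4 = 0  ->  30 a_6 = 16 a_4 = 0  ->  a_6 = 0
Truncated series: y(x) = 2 - x - (2/3) x^3 - (2/5) x^5 + O(x^7).

a_0 = 2; a_1 = -1; a_2 = 0; a_3 = -2/3; a_4 = 0; a_5 = -2/5; a_6 = 0


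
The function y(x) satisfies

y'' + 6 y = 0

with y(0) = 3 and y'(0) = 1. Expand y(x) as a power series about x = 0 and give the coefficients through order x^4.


Ansatz: y(x) = sum_{n>=0} a_n x^n, so y'(x) = sum_{n>=1} n a_n x^(n-1) and y''(x) = sum_{n>=2} n(n-1) a_n x^(n-2).
Substitute into P(x) y'' + Q(x) y' + R(x) y = 0 with P(x) = 1, Q(x) = 0, R(x) = 6, and match powers of x.
Initial conditions: a_0 = 3, a_1 = 1.
Setting the coefficient of each power of x to zero and solving order by order (substituting the coefficients already found):
  x^0: 2 a_2 + 6 a_0 = 0  ->  2 a_2 = -6 a_0 = -18  ->  a_2 = -9
  x^1: 6 a_3 + 6 a_1 = 0  ->  6 a_3 = -6 a_1 = -6  ->  a_3 = -1
  x^2: 12 a_4 + 6 a_2 = 0  ->  12 a_4 = -6 a_2 = 54  ->  a_4 = 9/2
Truncated series: y(x) = 3 + x - 9 x^2 - x^3 + (9/2) x^4 + O(x^5).

a_0 = 3; a_1 = 1; a_2 = -9; a_3 = -1; a_4 = 9/2


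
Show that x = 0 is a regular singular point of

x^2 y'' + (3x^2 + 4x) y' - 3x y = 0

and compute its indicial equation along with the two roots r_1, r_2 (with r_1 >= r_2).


Divide by x^2 to reach normal form y'' + P_1(x) y' + P_2(x) y = 0 with P_1(x) = 3 + 4/x and P_2(x) = -3/x.
x = 0 is a singular point because the y'-coefficient 3 + 4/x has a pole at x = 0 and the y-coefficient -3/x has a pole at x = 0.
It is a regular singular point because x P_1(x) = p(x) = 3x + 4 and x^2 P_2(x) = q(x) = -3x are polynomials, hence analytic at x = 0.
p(0) = 4,  q(0) = 0.
Indicial equation: r(r-1) + p(0) r + q(0) = 0, i.e. r^2 + (p(0) - 1) r + q(0) = 0, i.e. r^2 + 3 r = 0.
Discriminant: (3)^2 - 4(0) = 9, so r = (-3 ± 3)/2.
Solving: r_1 = 0, r_2 = -3.

indicial: r^2 + 3 r = 0; roots r_1 = 0, r_2 = -3


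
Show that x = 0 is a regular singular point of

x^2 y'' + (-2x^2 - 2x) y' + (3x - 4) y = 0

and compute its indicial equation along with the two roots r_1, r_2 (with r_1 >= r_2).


Divide by x^2 to reach normal form y'' + P_1(x) y' + P_2(x) y = 0 with P_1(x) = -2 - 2/x and P_2(x) = 3/x - 4/x^2.
x = 0 is a singular point because the y'-coefficient -2 - 2/x has a pole at x = 0 and the y-coefficient 3/x - 4/x^2 has a pole at x = 0.
It is a regular singular point because x P_1(x) = p(x) = -2x - 2 and x^2 P_2(x) = q(x) = 3x - 4 are polynomials, hence analytic at x = 0.
p(0) = -2,  q(0) = -4.
Indicial equation: r(r-1) + p(0) r + q(0) = 0, i.e. r^2 + (p(0) - 1) r + q(0) = 0, i.e. r^2 - 3 r - 4 = 0.
Discriminant: (-3)^2 - 4(-4) = 25, so r = (3 ± 5)/2.
Solving: r_1 = 4, r_2 = -1.

indicial: r^2 - 3 r - 4 = 0; roots r_1 = 4, r_2 = -1


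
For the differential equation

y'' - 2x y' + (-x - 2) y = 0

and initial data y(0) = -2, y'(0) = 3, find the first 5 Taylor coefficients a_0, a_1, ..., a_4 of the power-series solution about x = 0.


Ansatz: y(x) = sum_{n>=0} a_n x^n, so y'(x) = sum_{n>=1} n a_n x^(n-1) and y''(x) = sum_{n>=2} n(n-1) a_n x^(n-2).
Substitute into P(x) y'' + Q(x) y' + R(x) y = 0 with P(x) = 1, Q(x) = -2x, R(x) = -x - 2, and match powers of x.
Initial conditions: a_0 = -2, a_1 = 3.
Setting the coefficient of each power of x to zero and solving order by order (substituting the coefficients already found):
  x^0: 2 a_2 - 2 a_0 = 0  ->  2 a_2 = 2 a_0 = -4  ->  a_2 = -2
  x^1: 6 a_3 - 4 a_1 - a_0 = 0  ->  6 a_3 = 4 a_1 + a_0 = 10  ->  a_3 = 5/3
  x^2: 12 a_4 - 6 a_2 - a_1 = 0  ->  12 a_4 = 6 a_2 + a_1 = -9  ->  a_4 = -3/4
Truncated series: y(x) = -2 + 3 x - 2 x^2 + (5/3) x^3 - (3/4) x^4 + O(x^5).

a_0 = -2; a_1 = 3; a_2 = -2; a_3 = 5/3; a_4 = -3/4


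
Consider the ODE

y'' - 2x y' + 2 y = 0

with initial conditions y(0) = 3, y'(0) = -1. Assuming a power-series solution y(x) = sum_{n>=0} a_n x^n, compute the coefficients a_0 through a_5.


Ansatz: y(x) = sum_{n>=0} a_n x^n, so y'(x) = sum_{n>=1} n a_n x^(n-1) and y''(x) = sum_{n>=2} n(n-1) a_n x^(n-2).
Substitute into P(x) y'' + Q(x) y' + R(x) y = 0 with P(x) = 1, Q(x) = -2x, R(x) = 2, and match powers of x.
Initial conditions: a_0 = 3, a_1 = -1.
Setting the coefficient of each power of x to zero and solving order by order (substituting the coefficients already found):
  x^0: 2 a_2 + 2 a_0 = 0  ->  2 a_2 = -2 a_0 = -6  ->  a_2 = -3
  x^1: 6 a_3 = 0  ->  a_3 = 0
  x^2: 12 a_4 - 2 a_2 = 0  ->  12 a_4 = 2 a_2 = -6  ->  a_4 = -1/2
  x^3: 20 a_5 - 4 a_3 = 0  ->  20 a_5 = 4 a_3 = 0  ->  a_5 = 0
Truncated series: y(x) = 3 - x - 3 x^2 - (1/2) x^4 + O(x^6).

a_0 = 3; a_1 = -1; a_2 = -3; a_3 = 0; a_4 = -1/2; a_5 = 0


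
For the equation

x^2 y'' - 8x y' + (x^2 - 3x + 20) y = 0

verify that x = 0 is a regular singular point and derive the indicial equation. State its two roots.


Divide by x^2 to reach normal form y'' + P_1(x) y' + P_2(x) y = 0 with P_1(x) = -8/x and P_2(x) = 1 - 3/x + 20/x^2.
x = 0 is a singular point because the y'-coefficient -8/x has a pole at x = 0 and the y-coefficient 1 - 3/x + 20/x^2 has a pole at x = 0.
It is a regular singular point because x P_1(x) = p(x) = -8 and x^2 P_2(x) = q(x) = x^2 - 3x + 20 are polynomials, hence analytic at x = 0.
p(0) = -8,  q(0) = 20.
Indicial equation: r(r-1) + p(0) r + q(0) = 0, i.e. r^2 + (p(0) - 1) r + q(0) = 0, i.e. r^2 - 9 r + 20 = 0.
Discriminant: (-9)^2 - 4(20) = 1, so r = (9 ± 1)/2.
Solving: r_1 = 5, r_2 = 4.

indicial: r^2 - 9 r + 20 = 0; roots r_1 = 5, r_2 = 4


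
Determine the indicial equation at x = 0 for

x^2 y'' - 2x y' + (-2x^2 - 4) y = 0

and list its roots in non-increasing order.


Divide by x^2 to reach normal form y'' + P_1(x) y' + P_2(x) y = 0 with P_1(x) = -2/x and P_2(x) = -2 - 4/x^2.
x = 0 is a singular point because the y'-coefficient -2/x has a pole at x = 0 and the y-coefficient -2 - 4/x^2 has a pole at x = 0.
It is a regular singular point because x P_1(x) = p(x) = -2 and x^2 P_2(x) = q(x) = -2x^2 - 4 are polynomials, hence analytic at x = 0.
p(0) = -2,  q(0) = -4.
Indicial equation: r(r-1) + p(0) r + q(0) = 0, i.e. r^2 + (p(0) - 1) r + q(0) = 0, i.e. r^2 - 3 r - 4 = 0.
Discriminant: (-3)^2 - 4(-4) = 25, so r = (3 ± 5)/2.
Solving: r_1 = 4, r_2 = -1.

indicial: r^2 - 3 r - 4 = 0; roots r_1 = 4, r_2 = -1


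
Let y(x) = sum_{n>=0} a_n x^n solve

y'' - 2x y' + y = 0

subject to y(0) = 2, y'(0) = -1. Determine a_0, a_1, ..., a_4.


Ansatz: y(x) = sum_{n>=0} a_n x^n, so y'(x) = sum_{n>=1} n a_n x^(n-1) and y''(x) = sum_{n>=2} n(n-1) a_n x^(n-2).
Substitute into P(x) y'' + Q(x) y' + R(x) y = 0 with P(x) = 1, Q(x) = -2x, R(x) = 1, and match powers of x.
Initial conditions: a_0 = 2, a_1 = -1.
Setting the coefficient of each power of x to zero and solving order by order (substituting the coefficients already found):
  x^0: 2 a_2 + a_0 = 0  ->  2 a_2 = -a_0 = -2  ->  a_2 = -1
  x^1: 6 a_3 - a_1 = 0  ->  6 a_3 = a_1 = -1  ->  a_3 = -1/6
  x^2: 12 a_4 - 3 a_2 = 0  ->  12 a_4 = 3 a_2 = -3  ->  a_4 = -1/4
Truncated series: y(x) = 2 - x - x^2 - (1/6) x^3 - (1/4) x^4 + O(x^5).

a_0 = 2; a_1 = -1; a_2 = -1; a_3 = -1/6; a_4 = -1/4


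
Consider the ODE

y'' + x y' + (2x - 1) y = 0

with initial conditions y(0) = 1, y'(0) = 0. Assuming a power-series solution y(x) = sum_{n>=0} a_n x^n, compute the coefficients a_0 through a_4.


Ansatz: y(x) = sum_{n>=0} a_n x^n, so y'(x) = sum_{n>=1} n a_n x^(n-1) and y''(x) = sum_{n>=2} n(n-1) a_n x^(n-2).
Substitute into P(x) y'' + Q(x) y' + R(x) y = 0 with P(x) = 1, Q(x) = x, R(x) = 2x - 1, and match powers of x.
Initial conditions: a_0 = 1, a_1 = 0.
Setting the coefficient of each power of x to zero and solving order by order (substituting the coefficients already found):
  x^0: 2 a_2 - a_0 = 0  ->  2 a_2 = a_0 = 1  ->  a_2 = 1/2
  x^1: 6 a_3 + 2 a_0 = 0  ->  6 a_3 = -2 a_0 = -2  ->  a_3 = -1/3
  x^2: 12 a_4 + a_2 + 2 a_1 = 0  ->  12 a_4 = -a_2 - 2 a_1 = -1/2  ->  a_4 = -1/24
Truncated series: y(x) = 1 + (1/2) x^2 - (1/3) x^3 - (1/24) x^4 + O(x^5).

a_0 = 1; a_1 = 0; a_2 = 1/2; a_3 = -1/3; a_4 = -1/24


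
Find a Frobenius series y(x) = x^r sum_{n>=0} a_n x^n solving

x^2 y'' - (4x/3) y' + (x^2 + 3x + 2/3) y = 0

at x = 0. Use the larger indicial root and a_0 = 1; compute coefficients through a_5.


Write in Frobenius form y'' + (p(x)/x) y' + (q(x)/x^2) y = 0:
  p(x) = -4/3,  q(x) = x^2 + 3x + 2/3.
Indicial equation: r(r-1) + (-4/3) r + (2/3) = 0 -> roots r_1 = 2, r_2 = 1/3.
Take r = r_1 = 2. Let y(x) = x^r sum_{n>=0} a_n x^n with a_0 = 1.
Substitute y = x^r sum a_n x^n and match x^{r+n}. The recurrence is
  D(n) a_n + 3 a_{n-1} + 1 a_{n-2} = 0,  where D(n) = (r+n)(r+n-1) + (-4/3)(r+n) + (2/3).
  a_n = [-3 a_{n-1} - 1 a_{n-2}] / D(n).
Since the indicial polynomial factors as (r - r_1)(r - r_2), D(n) = (r_1 + n - r_1)(r_1 + n - r_2) = n(n + 5/3).
Evaluating step by step (a_0 = 1):
  n = 1: D(1) = 1(1 + 5/3) = 8/3; numerator = -3(1) = -3; a_1 = (-3)/(8/3) = -9/8
  n = 2: D(2) = 2(2 + 5/3) = 22/3; numerator = -3(-9/8) - 1(1) = 19/8; a_2 = (19/8)/(22/3) = 57/176
  n = 3: D(3) = 3(3 + 5/3) = 14; numerator = -3(57/176) - 1(-9/8) = 27/176; a_3 = (27/176)/(14) = 27/2464
  n = 4: D(4) = 4(4 + 5/3) = 68/3; numerator = -3(27/2464) - 1(57/176) = -879/2464; a_4 = (-879/2464)/(68/3) = -2637/167552
  n = 5: D(5) = 5(5 + 5/3) = 100/3; numerator = -3(-2637/167552) - 1(27/2464) = 6075/167552; a_5 = (6075/167552)/(100/3) = 729/670208

r = 2; a_0 = 1; a_1 = -9/8; a_2 = 57/176; a_3 = 27/2464; a_4 = -2637/167552; a_5 = 729/670208


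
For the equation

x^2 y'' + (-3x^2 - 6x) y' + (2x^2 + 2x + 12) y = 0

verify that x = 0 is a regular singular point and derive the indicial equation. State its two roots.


Divide by x^2 to reach normal form y'' + P_1(x) y' + P_2(x) y = 0 with P_1(x) = -3 - 6/x and P_2(x) = 2 + 2/x + 12/x^2.
x = 0 is a singular point because the y'-coefficient -3 - 6/x has a pole at x = 0 and the y-coefficient 2 + 2/x + 12/x^2 has a pole at x = 0.
It is a regular singular point because x P_1(x) = p(x) = -3x - 6 and x^2 P_2(x) = q(x) = 2x^2 + 2x + 12 are polynomials, hence analytic at x = 0.
p(0) = -6,  q(0) = 12.
Indicial equation: r(r-1) + p(0) r + q(0) = 0, i.e. r^2 + (p(0) - 1) r + q(0) = 0, i.e. r^2 - 7 r + 12 = 0.
Discriminant: (-7)^2 - 4(12) = 1, so r = (7 ± 1)/2.
Solving: r_1 = 4, r_2 = 3.

indicial: r^2 - 7 r + 12 = 0; roots r_1 = 4, r_2 = 3


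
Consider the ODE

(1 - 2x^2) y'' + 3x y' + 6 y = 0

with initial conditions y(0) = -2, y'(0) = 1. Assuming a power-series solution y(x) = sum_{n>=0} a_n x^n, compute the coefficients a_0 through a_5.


Ansatz: y(x) = sum_{n>=0} a_n x^n, so y'(x) = sum_{n>=1} n a_n x^(n-1) and y''(x) = sum_{n>=2} n(n-1) a_n x^(n-2).
Substitute into P(x) y'' + Q(x) y' + R(x) y = 0 with P(x) = 1 - 2x^2, Q(x) = 3x, R(x) = 6, and match powers of x.
Initial conditions: a_0 = -2, a_1 = 1.
Setting the coefficient of each power of x to zero and solving order by order (substituting the coefficients already found):
  x^0: 2 a_2 + 6 a_0 = 0  ->  2 a_2 = -6 a_0 = 12  ->  a_2 = 6
  x^1: 6 a_3 + 9 a_1 = 0  ->  6 a_3 = -9 a_1 = -9  ->  a_3 = -3/2
  x^2: 12 a_4 + 8 a_2 = 0  ->  12 a_4 = -8 a_2 = -48  ->  a_4 = -4
  x^3: 20 a_5 + 3 a_3 = 0  ->  20 a_5 = -3 a_3 = 9/2  ->  a_5 = 9/40
Truncated series: y(x) = -2 + x + 6 x^2 - (3/2) x^3 - 4 x^4 + (9/40) x^5 + O(x^6).

a_0 = -2; a_1 = 1; a_2 = 6; a_3 = -3/2; a_4 = -4; a_5 = 9/40


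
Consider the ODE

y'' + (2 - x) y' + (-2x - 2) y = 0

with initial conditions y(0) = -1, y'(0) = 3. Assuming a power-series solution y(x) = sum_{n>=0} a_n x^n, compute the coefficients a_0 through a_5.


Ansatz: y(x) = sum_{n>=0} a_n x^n, so y'(x) = sum_{n>=1} n a_n x^(n-1) and y''(x) = sum_{n>=2} n(n-1) a_n x^(n-2).
Substitute into P(x) y'' + Q(x) y' + R(x) y = 0 with P(x) = 1, Q(x) = 2 - x, R(x) = -2x - 2, and match powers of x.
Initial conditions: a_0 = -1, a_1 = 3.
Setting the coefficient of each power of x to zero and solving order by order (substituting the coefficients already found):
  x^0: 2 a_2 + 2 a_1 - 2 a_0 = 0  ->  2 a_2 = -2 a_1 + 2 a_0 = -8  ->  a_2 = -4
  x^1: 6 a_3 + 4 a_2 - 3 a_1 - 2 a_0 = 0  ->  6 a_3 = -4 a_2 + 3 a_1 + 2 a_0 = 23  ->  a_3 = 23/6
  x^2: 12 a_4 + 6 a_3 - 4 a_2 - 2 a_1 = 0  ->  12 a_4 = -6 a_3 + 4 a_2 + 2 a_1 = -33  ->  a_4 = -11/4
  x^3: 20 a_5 + 8 a_4 - 5 a_3 - 2 a_2 = 0  ->  20 a_5 = -8 a_4 + 5 a_3 + 2 a_2 = 199/6  ->  a_5 = 199/120
Truncated series: y(x) = -1 + 3 x - 4 x^2 + (23/6) x^3 - (11/4) x^4 + (199/120) x^5 + O(x^6).

a_0 = -1; a_1 = 3; a_2 = -4; a_3 = 23/6; a_4 = -11/4; a_5 = 199/120
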